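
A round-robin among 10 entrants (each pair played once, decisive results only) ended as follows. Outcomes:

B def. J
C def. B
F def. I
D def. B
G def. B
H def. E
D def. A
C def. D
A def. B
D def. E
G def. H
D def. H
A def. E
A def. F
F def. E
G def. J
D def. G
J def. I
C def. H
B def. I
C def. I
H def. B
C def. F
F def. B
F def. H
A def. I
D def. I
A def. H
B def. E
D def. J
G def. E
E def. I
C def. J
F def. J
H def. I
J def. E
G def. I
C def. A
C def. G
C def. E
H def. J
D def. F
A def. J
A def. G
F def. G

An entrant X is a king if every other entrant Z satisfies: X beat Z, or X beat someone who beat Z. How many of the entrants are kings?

1

A cannot reach C, D in two steps.
B cannot reach A, C, D, F, G, H in two steps.
C reaches everyone (king).
D cannot reach C in two steps.
E cannot reach A, B, C, D, F, G, H, J in two steps.
F cannot reach A, C, D in two steps.
G cannot reach A, C, D, F in two steps.
H cannot reach A, C, D, F, G in two steps.
I cannot reach A, B, C, D, E, F, G, H, J in two steps.
J cannot reach A, B, C, D, F, G, H in two steps.
Kings: C — 1.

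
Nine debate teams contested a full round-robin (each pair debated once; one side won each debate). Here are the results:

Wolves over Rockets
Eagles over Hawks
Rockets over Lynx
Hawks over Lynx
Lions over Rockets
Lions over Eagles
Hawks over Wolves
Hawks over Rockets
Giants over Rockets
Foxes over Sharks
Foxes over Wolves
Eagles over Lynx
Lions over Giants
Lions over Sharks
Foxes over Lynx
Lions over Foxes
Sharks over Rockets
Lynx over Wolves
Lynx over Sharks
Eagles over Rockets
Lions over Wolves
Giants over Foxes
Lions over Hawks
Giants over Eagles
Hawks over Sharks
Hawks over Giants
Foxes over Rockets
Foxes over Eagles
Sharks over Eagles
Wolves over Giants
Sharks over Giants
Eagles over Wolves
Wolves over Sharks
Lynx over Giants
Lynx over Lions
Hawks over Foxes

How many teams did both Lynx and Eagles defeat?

Lynx beat: Wolves, Sharks, Giants, Lions.
Eagles beat: Wolves, Hawks, Lynx, Rockets.
Both beat: Wolves — 1.

1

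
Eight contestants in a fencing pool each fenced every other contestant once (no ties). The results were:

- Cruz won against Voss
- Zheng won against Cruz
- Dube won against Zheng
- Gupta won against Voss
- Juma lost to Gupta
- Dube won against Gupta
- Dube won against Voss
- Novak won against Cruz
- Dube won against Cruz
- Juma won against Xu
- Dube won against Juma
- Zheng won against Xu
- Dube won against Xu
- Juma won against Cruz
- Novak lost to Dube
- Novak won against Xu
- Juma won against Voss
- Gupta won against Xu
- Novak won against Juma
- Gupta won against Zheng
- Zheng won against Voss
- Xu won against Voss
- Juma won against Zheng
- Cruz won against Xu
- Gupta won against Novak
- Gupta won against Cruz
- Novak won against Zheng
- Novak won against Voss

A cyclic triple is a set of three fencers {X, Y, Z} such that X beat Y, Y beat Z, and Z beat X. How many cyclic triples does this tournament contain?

Win totals: Xu 1, Juma 4, Dube 7, Zheng 3, Novak 5, Voss 0, Cruz 2, Gupta 6.
A fencer with w wins dominates both others in C(w,2) triples; summing gives 0 + 6 + 21 + 3 + 10 + 0 + 1 + 15 = 56 transitive triples.
Total triples C(8,3) = 56, so cyclic triples = 56 − 56 = 0.

0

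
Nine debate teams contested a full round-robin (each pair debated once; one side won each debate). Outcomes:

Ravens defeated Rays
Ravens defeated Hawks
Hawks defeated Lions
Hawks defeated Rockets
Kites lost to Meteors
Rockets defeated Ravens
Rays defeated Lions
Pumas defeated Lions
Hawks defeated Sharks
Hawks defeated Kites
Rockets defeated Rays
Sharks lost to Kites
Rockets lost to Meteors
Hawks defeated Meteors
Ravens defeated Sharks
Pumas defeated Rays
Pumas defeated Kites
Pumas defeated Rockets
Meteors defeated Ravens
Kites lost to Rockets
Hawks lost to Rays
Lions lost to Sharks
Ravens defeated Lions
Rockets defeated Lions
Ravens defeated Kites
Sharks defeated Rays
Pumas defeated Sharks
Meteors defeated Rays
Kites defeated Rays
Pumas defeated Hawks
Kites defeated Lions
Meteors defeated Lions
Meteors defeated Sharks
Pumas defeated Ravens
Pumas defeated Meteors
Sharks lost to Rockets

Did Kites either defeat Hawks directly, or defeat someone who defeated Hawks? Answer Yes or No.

Yes

Kites did not beat Hawks directly.
Kites beat Sharks, Lions, Rays. Of those, Rays beat Hawks.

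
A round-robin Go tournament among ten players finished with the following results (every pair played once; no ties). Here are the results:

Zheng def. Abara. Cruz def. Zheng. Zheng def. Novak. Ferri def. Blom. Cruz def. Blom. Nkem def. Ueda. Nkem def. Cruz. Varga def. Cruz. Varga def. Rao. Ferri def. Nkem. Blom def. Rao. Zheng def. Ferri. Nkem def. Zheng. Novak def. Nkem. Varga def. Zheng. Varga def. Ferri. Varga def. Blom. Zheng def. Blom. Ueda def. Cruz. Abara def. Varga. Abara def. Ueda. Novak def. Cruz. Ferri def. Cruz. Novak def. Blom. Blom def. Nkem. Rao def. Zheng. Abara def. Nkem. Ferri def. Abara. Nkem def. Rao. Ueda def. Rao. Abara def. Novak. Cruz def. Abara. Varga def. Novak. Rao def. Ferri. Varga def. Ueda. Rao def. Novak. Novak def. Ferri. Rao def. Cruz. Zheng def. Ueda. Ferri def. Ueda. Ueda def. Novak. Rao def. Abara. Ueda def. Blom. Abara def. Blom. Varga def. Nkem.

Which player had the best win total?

Varga

Win totals: Abara 5, Zheng 5, Varga 8, Novak 4, Ueda 4, Nkem 4, Ferri 5, Blom 2, Rao 5, Cruz 3.
Varga leads with 8 wins (next highest: 5).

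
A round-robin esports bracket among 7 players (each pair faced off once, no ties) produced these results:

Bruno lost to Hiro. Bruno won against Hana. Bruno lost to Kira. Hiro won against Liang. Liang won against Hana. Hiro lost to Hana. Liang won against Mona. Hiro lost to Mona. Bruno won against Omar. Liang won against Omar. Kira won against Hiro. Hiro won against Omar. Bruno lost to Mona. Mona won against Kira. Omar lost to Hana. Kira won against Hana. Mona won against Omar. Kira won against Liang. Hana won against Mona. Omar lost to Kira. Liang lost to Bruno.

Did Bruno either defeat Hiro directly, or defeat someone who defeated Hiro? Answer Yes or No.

Yes

Bruno did not beat Hiro directly.
Bruno beat Liang, Hana, Omar. Of those, Hana beat Hiro.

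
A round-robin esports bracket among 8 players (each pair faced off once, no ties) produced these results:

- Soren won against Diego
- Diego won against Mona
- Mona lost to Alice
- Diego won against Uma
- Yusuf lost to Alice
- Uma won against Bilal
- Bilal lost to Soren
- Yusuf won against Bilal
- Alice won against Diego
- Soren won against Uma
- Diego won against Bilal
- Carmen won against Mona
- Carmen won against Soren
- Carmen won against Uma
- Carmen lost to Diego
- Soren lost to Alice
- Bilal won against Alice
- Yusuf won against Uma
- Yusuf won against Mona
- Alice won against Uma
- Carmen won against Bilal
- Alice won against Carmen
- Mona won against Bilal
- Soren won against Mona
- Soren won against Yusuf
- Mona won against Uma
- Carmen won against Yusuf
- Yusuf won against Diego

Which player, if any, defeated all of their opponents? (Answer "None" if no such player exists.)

None

Highest win total is Alice with 6 (out of 7 possible).
Alice lost to Bilal, so no player went undefeated.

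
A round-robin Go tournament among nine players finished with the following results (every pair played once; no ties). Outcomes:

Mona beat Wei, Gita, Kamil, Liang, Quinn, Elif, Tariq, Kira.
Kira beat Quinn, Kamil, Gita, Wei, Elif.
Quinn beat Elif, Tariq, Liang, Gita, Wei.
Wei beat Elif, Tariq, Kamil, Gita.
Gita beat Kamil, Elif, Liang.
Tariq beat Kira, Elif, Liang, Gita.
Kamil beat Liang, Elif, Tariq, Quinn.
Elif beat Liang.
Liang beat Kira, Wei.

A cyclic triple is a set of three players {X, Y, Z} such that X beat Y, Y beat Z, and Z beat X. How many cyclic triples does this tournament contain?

14

Win totals: Mona 8, Tariq 4, Kira 5, Liang 2, Gita 3, Wei 4, Quinn 5, Elif 1, Kamil 4.
A player with w wins dominates both others in C(w,2) triples; summing gives 28 + 6 + 10 + 1 + 3 + 6 + 10 + 0 + 6 = 70 transitive triples.
Total triples C(9,3) = 84, so cyclic triples = 84 − 70 = 14.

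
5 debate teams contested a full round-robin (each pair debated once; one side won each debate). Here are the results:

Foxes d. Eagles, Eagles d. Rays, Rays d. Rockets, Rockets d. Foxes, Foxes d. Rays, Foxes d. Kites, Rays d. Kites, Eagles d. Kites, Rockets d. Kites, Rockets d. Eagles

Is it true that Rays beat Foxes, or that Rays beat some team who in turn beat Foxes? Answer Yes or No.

Rays did not beat Foxes directly.
Rays beat Rockets, Kites. Of those, Rockets beat Foxes.

Yes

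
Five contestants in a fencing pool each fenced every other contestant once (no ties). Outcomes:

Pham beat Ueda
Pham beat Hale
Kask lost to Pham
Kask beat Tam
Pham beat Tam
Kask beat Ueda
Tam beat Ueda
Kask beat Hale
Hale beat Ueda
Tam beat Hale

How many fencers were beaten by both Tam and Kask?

2

Tam beat: Ueda, Hale.
Kask beat: Ueda, Tam, Hale.
Both beat: Ueda, Hale — 2.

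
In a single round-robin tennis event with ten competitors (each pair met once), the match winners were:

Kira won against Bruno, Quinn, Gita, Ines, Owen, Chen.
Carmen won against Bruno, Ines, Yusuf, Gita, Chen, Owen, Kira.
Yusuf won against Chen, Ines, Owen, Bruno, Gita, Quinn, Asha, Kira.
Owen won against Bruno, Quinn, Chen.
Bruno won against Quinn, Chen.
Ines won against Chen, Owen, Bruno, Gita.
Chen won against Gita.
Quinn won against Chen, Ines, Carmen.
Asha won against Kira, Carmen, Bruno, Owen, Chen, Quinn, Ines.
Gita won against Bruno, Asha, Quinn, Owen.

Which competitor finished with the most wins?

Win totals: Owen 3, Chen 1, Bruno 2, Asha 7, Gita 4, Carmen 7, Kira 6, Ines 4, Yusuf 8, Quinn 3.
Yusuf leads with 8 wins (next highest: 7).

Yusuf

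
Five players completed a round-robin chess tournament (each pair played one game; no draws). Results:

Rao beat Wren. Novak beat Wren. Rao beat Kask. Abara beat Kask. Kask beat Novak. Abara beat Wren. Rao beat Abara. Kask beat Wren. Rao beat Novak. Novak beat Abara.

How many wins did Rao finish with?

Rao's results: beat Novak, Kask, Wren, Abara; lost to no one.
That is 4 wins.

4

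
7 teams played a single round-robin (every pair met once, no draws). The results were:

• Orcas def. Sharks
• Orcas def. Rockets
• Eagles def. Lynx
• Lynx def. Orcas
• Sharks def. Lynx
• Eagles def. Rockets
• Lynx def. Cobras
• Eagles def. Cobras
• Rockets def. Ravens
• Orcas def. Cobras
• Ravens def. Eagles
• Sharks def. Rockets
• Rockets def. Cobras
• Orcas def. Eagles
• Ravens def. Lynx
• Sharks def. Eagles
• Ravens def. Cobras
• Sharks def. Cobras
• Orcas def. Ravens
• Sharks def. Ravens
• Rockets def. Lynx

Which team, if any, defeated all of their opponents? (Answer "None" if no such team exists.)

None

Highest win total is Sharks with 5 (out of 6 possible).
Sharks lost to Orcas, so no team went undefeated.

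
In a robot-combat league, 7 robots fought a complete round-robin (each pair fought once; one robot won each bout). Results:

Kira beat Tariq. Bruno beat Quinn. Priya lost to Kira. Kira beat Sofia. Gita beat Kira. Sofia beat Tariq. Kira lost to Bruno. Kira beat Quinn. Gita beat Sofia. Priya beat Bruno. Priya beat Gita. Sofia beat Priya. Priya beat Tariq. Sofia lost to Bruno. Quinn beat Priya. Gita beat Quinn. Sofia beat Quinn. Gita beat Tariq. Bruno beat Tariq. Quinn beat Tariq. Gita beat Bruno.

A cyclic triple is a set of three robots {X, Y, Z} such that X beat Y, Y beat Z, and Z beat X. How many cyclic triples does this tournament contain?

6

Win totals: Priya 3, Tariq 0, Bruno 4, Kira 4, Gita 5, Quinn 2, Sofia 3.
A robot with w wins dominates both others in C(w,2) triples; summing gives 3 + 0 + 6 + 6 + 10 + 1 + 3 = 29 transitive triples.
Total triples C(7,3) = 35, so cyclic triples = 35 − 29 = 6.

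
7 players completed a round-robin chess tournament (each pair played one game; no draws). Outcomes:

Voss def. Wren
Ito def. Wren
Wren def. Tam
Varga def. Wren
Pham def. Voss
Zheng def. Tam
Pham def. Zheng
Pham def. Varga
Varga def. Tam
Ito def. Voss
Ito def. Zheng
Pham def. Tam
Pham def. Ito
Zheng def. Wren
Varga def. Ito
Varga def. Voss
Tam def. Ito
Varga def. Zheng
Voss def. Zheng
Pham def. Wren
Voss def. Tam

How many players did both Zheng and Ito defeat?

1

Zheng beat: Tam, Wren.
Ito beat: Voss, Zheng, Wren.
Both beat: Wren — 1.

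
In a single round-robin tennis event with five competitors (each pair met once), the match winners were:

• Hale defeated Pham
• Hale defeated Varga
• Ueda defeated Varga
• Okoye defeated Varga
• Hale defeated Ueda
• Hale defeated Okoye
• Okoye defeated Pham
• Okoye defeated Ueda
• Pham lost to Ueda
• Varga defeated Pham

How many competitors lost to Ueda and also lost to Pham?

0

Ueda beat: Varga, Pham.
Pham beat: no one.
No one was beaten by both.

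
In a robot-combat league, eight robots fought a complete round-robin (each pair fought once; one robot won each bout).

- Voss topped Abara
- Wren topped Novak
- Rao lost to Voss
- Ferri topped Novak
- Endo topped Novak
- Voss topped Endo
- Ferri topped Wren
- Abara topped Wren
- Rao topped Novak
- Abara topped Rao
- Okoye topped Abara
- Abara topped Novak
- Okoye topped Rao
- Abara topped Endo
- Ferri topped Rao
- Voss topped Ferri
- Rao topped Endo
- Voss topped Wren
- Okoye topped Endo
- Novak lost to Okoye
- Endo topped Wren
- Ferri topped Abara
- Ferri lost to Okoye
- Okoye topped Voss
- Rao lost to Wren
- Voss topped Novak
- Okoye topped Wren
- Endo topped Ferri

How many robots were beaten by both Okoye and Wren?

Okoye beat: Rao, Wren, Endo, Novak, Abara, Voss, Ferri.
Wren beat: Rao, Novak.
Both beat: Rao, Novak — 2.

2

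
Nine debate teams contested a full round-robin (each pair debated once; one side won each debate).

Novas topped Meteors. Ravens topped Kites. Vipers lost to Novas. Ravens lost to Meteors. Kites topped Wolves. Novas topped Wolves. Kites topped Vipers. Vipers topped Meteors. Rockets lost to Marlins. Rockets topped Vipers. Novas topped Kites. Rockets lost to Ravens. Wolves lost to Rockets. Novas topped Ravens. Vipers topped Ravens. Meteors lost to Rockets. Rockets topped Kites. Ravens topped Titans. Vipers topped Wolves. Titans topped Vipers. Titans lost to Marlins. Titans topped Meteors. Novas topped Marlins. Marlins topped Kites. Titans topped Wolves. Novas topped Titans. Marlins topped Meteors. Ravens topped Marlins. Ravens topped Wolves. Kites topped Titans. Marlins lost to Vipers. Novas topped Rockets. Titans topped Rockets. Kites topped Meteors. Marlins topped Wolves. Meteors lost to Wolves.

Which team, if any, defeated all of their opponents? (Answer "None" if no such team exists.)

Novas has 8 wins out of 8 opponents — a perfect record.

Novas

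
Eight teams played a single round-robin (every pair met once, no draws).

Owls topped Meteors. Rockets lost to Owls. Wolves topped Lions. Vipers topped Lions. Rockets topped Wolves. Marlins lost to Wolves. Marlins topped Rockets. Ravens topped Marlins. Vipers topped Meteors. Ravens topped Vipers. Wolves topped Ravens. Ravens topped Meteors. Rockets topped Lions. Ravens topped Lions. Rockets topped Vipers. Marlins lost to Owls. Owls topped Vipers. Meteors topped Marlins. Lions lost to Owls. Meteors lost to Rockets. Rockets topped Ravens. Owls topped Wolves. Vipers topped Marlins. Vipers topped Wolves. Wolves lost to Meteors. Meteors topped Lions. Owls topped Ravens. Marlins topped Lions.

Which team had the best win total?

Win totals: Vipers 4, Owls 7, Ravens 4, Meteors 3, Rockets 5, Lions 0, Wolves 3, Marlins 2.
Owls leads with 7 wins (next highest: 5).

Owls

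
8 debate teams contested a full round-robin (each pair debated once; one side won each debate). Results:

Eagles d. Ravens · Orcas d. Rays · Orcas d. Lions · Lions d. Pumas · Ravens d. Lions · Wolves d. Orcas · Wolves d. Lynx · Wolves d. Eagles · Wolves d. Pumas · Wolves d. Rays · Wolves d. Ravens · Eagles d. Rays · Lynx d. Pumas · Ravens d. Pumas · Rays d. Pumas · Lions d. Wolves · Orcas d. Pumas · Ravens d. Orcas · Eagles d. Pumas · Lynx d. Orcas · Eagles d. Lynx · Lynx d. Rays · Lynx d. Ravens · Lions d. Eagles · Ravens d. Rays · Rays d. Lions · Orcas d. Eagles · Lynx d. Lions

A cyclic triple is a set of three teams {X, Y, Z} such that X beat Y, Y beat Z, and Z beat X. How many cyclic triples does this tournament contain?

9

Win totals: Rays 2, Lions 3, Pumas 0, Orcas 4, Ravens 4, Lynx 5, Wolves 6, Eagles 4.
A team with w wins dominates both others in C(w,2) triples; summing gives 1 + 3 + 0 + 6 + 6 + 10 + 15 + 6 = 47 transitive triples.
Total triples C(8,3) = 56, so cyclic triples = 56 − 47 = 9.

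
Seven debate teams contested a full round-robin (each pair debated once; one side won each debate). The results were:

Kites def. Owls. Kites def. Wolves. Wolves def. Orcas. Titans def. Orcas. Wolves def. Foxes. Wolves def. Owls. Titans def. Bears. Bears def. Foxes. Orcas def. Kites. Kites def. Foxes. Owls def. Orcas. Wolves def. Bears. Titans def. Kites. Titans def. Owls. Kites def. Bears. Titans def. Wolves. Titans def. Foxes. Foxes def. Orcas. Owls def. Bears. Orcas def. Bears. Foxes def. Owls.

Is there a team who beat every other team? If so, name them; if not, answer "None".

Titans has 6 wins out of 6 opponents — a perfect record.

Titans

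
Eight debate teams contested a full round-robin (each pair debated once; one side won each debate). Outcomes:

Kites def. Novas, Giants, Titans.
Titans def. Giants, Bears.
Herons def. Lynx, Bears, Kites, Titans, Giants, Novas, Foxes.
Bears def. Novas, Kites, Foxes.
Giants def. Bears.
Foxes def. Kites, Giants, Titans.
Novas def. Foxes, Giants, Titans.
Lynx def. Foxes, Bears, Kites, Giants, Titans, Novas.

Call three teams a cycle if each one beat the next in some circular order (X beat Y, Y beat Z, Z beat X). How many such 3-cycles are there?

Win totals: Titans 2, Foxes 3, Novas 3, Lynx 6, Bears 3, Herons 7, Kites 3, Giants 1.
A team with w wins dominates both others in C(w,2) triples; summing gives 1 + 3 + 3 + 15 + 3 + 21 + 3 + 0 = 49 transitive triples.
Total triples C(8,3) = 56, so cyclic triples = 56 − 49 = 7.

7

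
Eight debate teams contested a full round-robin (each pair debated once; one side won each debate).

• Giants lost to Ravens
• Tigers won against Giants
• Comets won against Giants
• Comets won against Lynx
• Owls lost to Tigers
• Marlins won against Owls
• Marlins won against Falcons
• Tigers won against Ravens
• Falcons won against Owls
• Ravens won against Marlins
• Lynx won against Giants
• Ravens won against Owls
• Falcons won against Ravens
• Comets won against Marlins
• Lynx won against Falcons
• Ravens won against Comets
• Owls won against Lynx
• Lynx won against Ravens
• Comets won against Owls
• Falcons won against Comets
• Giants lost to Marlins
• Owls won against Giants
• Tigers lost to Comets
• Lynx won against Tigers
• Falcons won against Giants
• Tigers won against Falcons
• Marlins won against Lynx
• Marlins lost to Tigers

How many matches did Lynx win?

Lynx's results: beat Giants, Tigers, Falcons, Ravens; lost to Comets, Owls, Marlins.
That is 4 wins.

4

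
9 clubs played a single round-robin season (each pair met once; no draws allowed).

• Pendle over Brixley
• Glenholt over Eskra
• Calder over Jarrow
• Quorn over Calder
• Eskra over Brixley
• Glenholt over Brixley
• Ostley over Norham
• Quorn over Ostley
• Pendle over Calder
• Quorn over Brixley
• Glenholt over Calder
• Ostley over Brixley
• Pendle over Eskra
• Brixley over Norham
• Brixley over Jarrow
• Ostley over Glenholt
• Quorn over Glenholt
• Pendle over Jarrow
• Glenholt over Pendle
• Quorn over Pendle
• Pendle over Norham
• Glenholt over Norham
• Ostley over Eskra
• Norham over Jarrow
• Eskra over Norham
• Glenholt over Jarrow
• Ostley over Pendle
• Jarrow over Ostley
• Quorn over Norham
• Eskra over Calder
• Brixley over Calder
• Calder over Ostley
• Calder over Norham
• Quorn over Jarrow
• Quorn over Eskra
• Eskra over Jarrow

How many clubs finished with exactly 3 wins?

2

Win totals: Jarrow 1, Brixley 3, Eskra 4, Calder 3, Quorn 8, Glenholt 6, Pendle 5, Norham 1, Ostley 5.
Exactly 3: Brixley, Calder — 2 clubs.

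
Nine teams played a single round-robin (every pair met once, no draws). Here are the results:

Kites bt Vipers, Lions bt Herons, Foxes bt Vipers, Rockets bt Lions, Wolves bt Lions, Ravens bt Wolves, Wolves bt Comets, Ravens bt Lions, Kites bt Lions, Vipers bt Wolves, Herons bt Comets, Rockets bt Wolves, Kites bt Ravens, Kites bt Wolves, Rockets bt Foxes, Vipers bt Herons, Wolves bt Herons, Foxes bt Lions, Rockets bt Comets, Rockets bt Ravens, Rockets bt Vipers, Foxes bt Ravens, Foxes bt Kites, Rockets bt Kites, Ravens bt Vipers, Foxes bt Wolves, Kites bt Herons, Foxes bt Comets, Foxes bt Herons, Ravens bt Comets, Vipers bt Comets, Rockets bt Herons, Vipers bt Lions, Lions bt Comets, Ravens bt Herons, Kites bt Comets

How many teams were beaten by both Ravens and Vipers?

4

Ravens beat: Lions, Herons, Comets, Vipers, Wolves.
Vipers beat: Lions, Herons, Comets, Wolves.
Both beat: Lions, Herons, Comets, Wolves — 4.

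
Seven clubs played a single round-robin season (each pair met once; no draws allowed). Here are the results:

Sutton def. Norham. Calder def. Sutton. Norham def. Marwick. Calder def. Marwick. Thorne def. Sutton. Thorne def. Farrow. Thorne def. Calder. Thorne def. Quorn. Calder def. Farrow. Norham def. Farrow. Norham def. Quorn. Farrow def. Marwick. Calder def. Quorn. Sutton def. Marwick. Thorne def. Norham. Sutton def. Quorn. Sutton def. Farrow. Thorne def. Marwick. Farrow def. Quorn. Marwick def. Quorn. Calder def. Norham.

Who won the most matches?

Win totals: Norham 3, Marwick 1, Sutton 4, Quorn 0, Farrow 2, Calder 5, Thorne 6.
Thorne leads with 6 wins (next highest: 5).

Thorne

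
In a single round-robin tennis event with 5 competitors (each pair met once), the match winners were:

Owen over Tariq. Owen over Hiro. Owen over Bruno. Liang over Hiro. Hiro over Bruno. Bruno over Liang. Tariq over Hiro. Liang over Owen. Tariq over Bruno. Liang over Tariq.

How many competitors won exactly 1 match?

Win totals: Hiro 1, Owen 3, Liang 3, Tariq 2, Bruno 1.
Exactly 1: Hiro, Bruno — 2 competitors.

2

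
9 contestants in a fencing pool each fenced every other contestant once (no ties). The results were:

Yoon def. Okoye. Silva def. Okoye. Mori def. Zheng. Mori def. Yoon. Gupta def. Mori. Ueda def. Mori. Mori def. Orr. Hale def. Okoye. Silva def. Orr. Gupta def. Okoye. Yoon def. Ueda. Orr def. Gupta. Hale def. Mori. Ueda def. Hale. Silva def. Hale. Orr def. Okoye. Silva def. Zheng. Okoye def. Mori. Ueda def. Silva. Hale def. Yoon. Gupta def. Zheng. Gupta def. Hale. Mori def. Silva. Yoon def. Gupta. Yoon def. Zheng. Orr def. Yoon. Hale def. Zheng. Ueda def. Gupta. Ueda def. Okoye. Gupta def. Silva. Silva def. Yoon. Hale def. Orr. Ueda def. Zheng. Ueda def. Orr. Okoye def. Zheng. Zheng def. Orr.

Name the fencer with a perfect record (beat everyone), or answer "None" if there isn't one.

Highest win total is Ueda with 7 (out of 8 possible).
Ueda lost to Yoon, so no fencer went undefeated.

None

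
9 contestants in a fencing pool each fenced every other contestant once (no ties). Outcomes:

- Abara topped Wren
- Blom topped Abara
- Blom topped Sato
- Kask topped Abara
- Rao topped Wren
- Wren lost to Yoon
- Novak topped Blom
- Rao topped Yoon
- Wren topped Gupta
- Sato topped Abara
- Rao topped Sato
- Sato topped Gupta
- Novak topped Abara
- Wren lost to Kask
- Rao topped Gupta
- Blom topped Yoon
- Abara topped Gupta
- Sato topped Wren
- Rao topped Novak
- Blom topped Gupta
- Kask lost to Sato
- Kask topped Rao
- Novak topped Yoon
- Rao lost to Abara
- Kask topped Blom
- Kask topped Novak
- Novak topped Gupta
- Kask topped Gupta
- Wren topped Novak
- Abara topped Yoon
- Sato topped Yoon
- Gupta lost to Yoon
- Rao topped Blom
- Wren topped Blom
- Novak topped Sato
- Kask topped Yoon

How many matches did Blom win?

Blom's results: beat Sato, Abara, Gupta, Yoon; lost to Kask, Wren, Novak, Rao.
That is 4 wins.

4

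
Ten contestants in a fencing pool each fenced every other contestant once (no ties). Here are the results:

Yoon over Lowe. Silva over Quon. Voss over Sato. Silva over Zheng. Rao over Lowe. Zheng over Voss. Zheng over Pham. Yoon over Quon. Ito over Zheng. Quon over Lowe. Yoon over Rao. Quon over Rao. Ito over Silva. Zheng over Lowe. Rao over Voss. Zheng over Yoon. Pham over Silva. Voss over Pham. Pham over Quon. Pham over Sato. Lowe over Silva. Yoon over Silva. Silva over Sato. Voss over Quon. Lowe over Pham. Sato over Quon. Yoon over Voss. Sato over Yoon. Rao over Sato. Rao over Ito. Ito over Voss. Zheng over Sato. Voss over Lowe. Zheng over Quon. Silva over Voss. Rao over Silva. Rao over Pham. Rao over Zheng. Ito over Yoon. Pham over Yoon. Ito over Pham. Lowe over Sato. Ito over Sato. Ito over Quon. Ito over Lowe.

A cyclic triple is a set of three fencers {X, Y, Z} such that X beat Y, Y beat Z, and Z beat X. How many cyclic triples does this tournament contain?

Win totals: Silva 4, Lowe 3, Voss 4, Quon 2, Yoon 5, Sato 2, Zheng 6, Pham 4, Rao 7, Ito 8.
A fencer with w wins dominates both others in C(w,2) triples; summing gives 6 + 3 + 6 + 1 + 10 + 1 + 15 + 6 + 21 + 28 = 97 transitive triples.
Total triples C(10,3) = 120, so cyclic triples = 120 − 97 = 23.

23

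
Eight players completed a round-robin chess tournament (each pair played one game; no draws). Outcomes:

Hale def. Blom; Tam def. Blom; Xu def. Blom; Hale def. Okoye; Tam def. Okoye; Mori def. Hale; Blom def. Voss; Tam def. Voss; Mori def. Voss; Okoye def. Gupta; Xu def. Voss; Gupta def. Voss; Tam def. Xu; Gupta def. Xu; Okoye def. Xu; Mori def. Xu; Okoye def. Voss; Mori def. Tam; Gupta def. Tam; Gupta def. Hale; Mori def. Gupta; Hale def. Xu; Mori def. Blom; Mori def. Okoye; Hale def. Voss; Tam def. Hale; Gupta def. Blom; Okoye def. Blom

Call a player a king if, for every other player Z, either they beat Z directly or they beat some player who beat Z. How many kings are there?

Tam cannot reach Mori in two steps.
Okoye cannot reach Mori in two steps.
Voss cannot reach Tam, Okoye, Mori, Xu, Gupta, Blom, Hale in two steps.
Mori reaches everyone (king).
Xu cannot reach Tam, Okoye, Mori, Gupta, Hale in two steps.
Gupta cannot reach Mori in two steps.
Blom cannot reach Tam, Okoye, Mori, Xu, Gupta, Hale in two steps.
Hale cannot reach Tam, Mori in two steps.
Kings: Mori — 1.

1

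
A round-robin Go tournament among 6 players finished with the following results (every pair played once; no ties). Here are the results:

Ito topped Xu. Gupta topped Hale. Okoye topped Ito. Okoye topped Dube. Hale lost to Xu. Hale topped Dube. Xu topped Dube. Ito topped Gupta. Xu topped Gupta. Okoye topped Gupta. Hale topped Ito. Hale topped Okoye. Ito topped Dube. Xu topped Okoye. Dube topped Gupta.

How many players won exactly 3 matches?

Win totals: Hale 3, Xu 4, Dube 1, Gupta 1, Ito 3, Okoye 3.
Exactly 3: Hale, Ito, Okoye — 3 players.

3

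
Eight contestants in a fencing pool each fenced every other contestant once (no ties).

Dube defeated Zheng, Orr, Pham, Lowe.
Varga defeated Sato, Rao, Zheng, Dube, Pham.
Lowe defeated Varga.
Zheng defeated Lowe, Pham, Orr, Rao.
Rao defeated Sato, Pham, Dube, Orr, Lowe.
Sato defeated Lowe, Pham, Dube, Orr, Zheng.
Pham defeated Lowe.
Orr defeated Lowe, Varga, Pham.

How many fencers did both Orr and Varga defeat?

1

Orr beat: Pham, Lowe, Varga.
Varga beat: Dube, Pham, Rao, Zheng, Sato.
Both beat: Pham — 1.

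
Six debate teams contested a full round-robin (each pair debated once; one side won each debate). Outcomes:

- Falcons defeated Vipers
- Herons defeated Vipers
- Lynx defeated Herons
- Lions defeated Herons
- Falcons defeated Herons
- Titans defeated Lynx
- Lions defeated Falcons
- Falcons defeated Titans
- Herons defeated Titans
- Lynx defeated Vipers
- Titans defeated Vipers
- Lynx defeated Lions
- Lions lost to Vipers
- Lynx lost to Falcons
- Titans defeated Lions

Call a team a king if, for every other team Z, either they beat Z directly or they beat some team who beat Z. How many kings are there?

Falcons reaches everyone (king).
Vipers cannot reach Lynx, Titans in two steps.
Lynx reaches everyone (king).
Herons cannot reach Falcons in two steps.
Lions reaches everyone (king).
Titans reaches everyone (king).
Kings: Falcons, Lynx, Lions, Titans — 4.

4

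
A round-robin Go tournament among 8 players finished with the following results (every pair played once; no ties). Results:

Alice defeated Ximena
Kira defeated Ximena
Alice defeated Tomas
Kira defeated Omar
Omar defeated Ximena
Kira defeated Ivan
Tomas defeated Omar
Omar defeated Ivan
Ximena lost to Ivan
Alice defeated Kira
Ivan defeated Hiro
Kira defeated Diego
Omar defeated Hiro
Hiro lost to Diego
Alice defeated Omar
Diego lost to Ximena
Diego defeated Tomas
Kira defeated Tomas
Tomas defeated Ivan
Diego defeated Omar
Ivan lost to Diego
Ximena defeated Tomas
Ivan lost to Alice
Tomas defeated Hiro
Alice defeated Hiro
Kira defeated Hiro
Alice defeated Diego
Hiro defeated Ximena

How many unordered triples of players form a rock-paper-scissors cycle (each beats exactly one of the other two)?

Win totals: Kira 6, Alice 7, Ivan 2, Tomas 3, Hiro 1, Ximena 2, Omar 3, Diego 4.
A player with w wins dominates both others in C(w,2) triples; summing gives 15 + 21 + 1 + 3 + 0 + 1 + 3 + 6 = 50 transitive triples.
Total triples C(8,3) = 56, so cyclic triples = 56 − 50 = 6.

6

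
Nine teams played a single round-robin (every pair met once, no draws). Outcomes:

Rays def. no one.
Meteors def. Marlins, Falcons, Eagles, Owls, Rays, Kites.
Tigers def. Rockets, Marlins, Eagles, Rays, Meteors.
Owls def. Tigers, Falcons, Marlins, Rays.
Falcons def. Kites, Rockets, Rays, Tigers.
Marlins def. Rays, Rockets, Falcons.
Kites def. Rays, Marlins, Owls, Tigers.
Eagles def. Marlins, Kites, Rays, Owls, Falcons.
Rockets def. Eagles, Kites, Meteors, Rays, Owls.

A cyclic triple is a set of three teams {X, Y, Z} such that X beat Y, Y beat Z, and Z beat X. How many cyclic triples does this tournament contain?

18

Win totals: Eagles 5, Rockets 5, Falcons 4, Meteors 6, Kites 4, Tigers 5, Rays 0, Marlins 3, Owls 4.
A team with w wins dominates both others in C(w,2) triples; summing gives 10 + 10 + 6 + 15 + 6 + 10 + 0 + 3 + 6 = 66 transitive triples.
Total triples C(9,3) = 84, so cyclic triples = 84 − 66 = 18.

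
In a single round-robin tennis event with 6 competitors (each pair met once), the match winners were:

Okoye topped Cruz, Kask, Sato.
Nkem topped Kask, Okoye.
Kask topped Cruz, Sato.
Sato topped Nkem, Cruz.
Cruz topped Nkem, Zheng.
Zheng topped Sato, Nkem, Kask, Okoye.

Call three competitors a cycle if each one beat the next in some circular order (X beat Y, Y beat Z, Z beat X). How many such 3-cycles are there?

Of the C(6,3) = 20 triples, the cyclic ones are: {Cruz, Nkem, Kask}; {Cruz, Nkem, Okoye}; {Cruz, Kask, Zheng}; {Cruz, Okoye, Zheng}; {Cruz, Sato, Zheng}; {Nkem, Kask, Sato}; {Nkem, Okoye, Sato}.
That is 7.

7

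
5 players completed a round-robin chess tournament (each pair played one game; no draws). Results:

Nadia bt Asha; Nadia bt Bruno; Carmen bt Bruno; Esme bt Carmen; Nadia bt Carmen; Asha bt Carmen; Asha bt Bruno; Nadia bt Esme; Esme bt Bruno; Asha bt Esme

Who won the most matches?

Nadia

Win totals: Asha 3, Esme 2, Nadia 4, Bruno 0, Carmen 1.
Nadia leads with 4 wins (next highest: 3).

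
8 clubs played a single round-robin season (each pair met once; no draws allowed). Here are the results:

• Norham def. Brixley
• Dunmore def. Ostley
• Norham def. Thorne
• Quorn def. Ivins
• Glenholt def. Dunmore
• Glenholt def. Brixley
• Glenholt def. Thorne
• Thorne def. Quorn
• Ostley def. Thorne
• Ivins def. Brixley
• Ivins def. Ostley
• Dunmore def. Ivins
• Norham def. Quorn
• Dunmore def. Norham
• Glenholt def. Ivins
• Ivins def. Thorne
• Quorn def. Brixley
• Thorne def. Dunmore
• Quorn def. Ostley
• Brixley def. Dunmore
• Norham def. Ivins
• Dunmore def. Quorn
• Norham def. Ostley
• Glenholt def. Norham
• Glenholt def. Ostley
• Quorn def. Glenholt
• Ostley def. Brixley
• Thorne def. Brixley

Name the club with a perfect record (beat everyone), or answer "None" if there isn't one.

None

Highest win total is Glenholt with 6 (out of 7 possible).
Glenholt lost to Quorn, so no club went undefeated.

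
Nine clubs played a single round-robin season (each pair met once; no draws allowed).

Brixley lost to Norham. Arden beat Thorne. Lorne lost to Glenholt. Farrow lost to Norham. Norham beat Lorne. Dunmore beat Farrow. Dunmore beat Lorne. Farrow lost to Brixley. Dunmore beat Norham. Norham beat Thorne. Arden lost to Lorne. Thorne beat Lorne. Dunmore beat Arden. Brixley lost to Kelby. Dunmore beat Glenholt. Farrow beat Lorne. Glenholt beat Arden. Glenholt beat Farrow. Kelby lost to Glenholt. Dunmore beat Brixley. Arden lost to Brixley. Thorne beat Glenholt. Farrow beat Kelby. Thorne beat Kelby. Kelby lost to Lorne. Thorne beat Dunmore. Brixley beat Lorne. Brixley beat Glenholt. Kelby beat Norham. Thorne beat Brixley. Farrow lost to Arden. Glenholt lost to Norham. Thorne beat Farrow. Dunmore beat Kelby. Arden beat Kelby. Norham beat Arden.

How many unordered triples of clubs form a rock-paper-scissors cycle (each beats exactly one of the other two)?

Win totals: Lorne 2, Thorne 6, Farrow 2, Brixley 4, Norham 6, Glenholt 4, Arden 3, Dunmore 7, Kelby 2.
A club with w wins dominates both others in C(w,2) triples; summing gives 1 + 15 + 1 + 6 + 15 + 6 + 3 + 21 + 1 = 69 transitive triples.
Total triples C(9,3) = 84, so cyclic triples = 84 − 69 = 15.

15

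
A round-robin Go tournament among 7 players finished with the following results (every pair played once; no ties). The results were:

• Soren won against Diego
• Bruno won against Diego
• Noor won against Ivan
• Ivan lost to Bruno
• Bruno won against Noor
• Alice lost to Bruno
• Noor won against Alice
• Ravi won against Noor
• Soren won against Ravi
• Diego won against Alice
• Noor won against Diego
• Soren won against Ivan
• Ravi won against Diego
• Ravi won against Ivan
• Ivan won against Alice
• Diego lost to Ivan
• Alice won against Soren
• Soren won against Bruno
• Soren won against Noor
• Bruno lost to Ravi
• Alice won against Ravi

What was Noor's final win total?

Noor's results: beat Alice, Diego, Ivan; lost to Bruno, Soren, Ravi.
That is 3 wins.

3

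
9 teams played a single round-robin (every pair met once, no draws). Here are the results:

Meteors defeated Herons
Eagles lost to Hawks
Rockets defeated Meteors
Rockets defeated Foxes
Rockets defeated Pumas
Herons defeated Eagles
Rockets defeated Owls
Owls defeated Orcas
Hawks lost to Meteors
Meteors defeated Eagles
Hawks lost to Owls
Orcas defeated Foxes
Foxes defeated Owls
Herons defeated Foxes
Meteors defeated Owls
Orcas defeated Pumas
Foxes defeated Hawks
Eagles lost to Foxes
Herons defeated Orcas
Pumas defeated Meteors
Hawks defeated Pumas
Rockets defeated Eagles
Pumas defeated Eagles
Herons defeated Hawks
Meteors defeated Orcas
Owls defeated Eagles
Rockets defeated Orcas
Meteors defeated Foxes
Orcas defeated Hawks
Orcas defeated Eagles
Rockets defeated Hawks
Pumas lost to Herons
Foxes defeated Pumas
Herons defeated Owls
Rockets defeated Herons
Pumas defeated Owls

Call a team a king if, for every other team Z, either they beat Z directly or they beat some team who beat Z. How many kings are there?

1

Herons cannot reach Rockets in two steps.
Eagles cannot reach Herons, Rockets, Owls, Hawks, Meteors, Foxes, Orcas, Pumas in two steps.
Rockets reaches everyone (king).
Owls cannot reach Herons, Rockets, Meteors in two steps.
Hawks cannot reach Herons, Rockets, Foxes, Orcas in two steps.
Meteors cannot reach Rockets in two steps.
Foxes cannot reach Herons, Rockets in two steps.
Orcas cannot reach Herons, Rockets in two steps.
Pumas cannot reach Rockets in two steps.
Kings: Rockets — 1.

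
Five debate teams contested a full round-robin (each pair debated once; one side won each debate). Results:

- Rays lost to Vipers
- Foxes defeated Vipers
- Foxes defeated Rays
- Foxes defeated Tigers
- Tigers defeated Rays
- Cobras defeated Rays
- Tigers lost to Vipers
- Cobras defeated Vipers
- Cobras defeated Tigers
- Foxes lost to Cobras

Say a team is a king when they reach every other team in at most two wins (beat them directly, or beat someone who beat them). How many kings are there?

Tigers cannot reach Cobras, Foxes, Vipers in two steps.
Cobras reaches everyone (king).
Foxes cannot reach Cobras in two steps.
Rays cannot reach Tigers, Cobras, Foxes, Vipers in two steps.
Vipers cannot reach Cobras, Foxes in two steps.
Kings: Cobras — 1.

1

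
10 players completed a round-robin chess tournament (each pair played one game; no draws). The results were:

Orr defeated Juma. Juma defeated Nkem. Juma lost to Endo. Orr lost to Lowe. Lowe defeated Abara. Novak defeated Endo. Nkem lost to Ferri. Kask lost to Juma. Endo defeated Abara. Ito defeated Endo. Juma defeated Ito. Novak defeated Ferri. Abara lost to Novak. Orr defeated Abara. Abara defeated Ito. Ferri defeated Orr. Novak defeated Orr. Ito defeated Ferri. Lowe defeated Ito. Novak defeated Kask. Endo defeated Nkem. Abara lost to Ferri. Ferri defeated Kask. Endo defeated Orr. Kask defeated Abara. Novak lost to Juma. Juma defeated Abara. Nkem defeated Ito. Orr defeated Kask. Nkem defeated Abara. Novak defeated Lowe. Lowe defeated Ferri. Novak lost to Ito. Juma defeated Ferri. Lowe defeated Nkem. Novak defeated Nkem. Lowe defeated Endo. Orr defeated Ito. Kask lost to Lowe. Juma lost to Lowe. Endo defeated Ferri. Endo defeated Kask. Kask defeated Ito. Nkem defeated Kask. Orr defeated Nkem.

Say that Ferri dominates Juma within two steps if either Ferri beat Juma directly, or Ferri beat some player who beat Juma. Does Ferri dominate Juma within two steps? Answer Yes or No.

Yes

Ferri did not beat Juma directly.
Ferri beat Abara, Orr, Nkem, Kask. Of those, Orr beat Juma.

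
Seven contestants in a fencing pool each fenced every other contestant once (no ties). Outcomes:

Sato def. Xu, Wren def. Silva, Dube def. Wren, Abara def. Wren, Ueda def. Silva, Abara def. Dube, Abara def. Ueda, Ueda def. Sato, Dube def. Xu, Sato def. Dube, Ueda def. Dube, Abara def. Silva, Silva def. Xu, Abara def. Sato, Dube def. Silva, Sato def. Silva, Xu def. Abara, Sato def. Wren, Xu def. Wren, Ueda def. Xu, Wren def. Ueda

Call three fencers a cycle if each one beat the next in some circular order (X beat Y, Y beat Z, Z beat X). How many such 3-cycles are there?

Win totals: Dube 3, Wren 2, Xu 2, Sato 4, Silva 1, Ueda 4, Abara 5.
A fencer with w wins dominates both others in C(w,2) triples; summing gives 3 + 1 + 1 + 6 + 0 + 6 + 10 = 27 transitive triples.
Total triples C(7,3) = 35, so cyclic triples = 35 − 27 = 8.

8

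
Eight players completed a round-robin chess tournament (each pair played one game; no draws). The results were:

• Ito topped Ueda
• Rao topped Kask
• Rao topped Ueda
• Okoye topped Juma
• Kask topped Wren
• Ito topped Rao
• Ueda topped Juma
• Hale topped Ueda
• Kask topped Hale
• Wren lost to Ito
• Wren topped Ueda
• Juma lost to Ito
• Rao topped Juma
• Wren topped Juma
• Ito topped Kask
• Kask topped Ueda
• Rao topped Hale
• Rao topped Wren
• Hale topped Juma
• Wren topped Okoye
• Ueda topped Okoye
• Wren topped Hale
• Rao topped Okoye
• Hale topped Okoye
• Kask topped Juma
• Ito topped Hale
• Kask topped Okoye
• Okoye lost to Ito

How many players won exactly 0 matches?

Win totals: Ito 7, Hale 3, Rao 6, Ueda 2, Wren 4, Okoye 1, Juma 0, Kask 5.
Exactly 0: Juma — 1 player.

1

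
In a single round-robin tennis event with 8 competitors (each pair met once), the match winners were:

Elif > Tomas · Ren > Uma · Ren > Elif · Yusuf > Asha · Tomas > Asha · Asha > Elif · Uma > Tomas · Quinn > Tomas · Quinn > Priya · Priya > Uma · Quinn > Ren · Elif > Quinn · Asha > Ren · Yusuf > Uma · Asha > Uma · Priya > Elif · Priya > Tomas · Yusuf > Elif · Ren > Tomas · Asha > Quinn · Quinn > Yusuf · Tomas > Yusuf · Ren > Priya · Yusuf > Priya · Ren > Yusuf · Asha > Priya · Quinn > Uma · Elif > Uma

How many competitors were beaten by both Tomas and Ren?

1

Tomas beat: Yusuf, Asha.
Ren beat: Uma, Yusuf, Elif, Priya, Tomas.
Both beat: Yusuf — 1.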